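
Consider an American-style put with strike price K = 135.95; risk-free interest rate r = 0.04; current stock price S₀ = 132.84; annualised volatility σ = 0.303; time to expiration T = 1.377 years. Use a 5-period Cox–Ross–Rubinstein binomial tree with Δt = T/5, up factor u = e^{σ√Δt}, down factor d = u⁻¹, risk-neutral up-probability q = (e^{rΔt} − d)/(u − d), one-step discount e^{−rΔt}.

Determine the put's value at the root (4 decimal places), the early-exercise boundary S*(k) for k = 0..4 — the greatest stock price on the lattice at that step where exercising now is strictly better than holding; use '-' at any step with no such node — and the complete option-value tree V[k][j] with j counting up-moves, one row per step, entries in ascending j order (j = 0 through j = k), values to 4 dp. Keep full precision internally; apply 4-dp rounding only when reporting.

Δt=0.27540  u=1.17235  d=0.85299  q=0.49502  discount=0.98904
step 5 (expiry): payoffs max(K−S,0) = 75.9650 53.5063 22.6391 0.0000 0.0000 0.0000
step 4: (k=4,j=0): S=70.3234, (K−S)⁺=65.6266, hold=64.1372 ⇒ V=65.6266 exercise | (k=4,j=1): S=96.6528, (K−S)⁺=39.2972, hold=37.8078 ⇒ V=39.2972 exercise | (k=4,j=2): S=132.8400, (K−S)⁺=3.1100, hold=11.3071 ⇒ V=11.3071 continue | (k=4,j=3): S=182.5758, (K−S)⁺=0.0000, hold=0.0000 ⇒ V=0.0000 continue | (k=4,j=4): S=250.9329, (K−S)⁺=0.0000, hold=0.0000 ⇒ V=0.0000 continue  boundary S*=96.6528
step 3: (k=3,j=0): S=82.4437, (K−S)⁺=53.5063, hold=52.0169 ⇒ V=53.5063 exercise | (k=3,j=1): S=113.3109, (K−S)⁺=22.6391, hold=25.1630 ⇒ V=25.1630 continue | (k=3,j=2): S=155.7349, (K−S)⁺=0.0000, hold=5.6474 ⇒ V=5.6474 continue | (k=3,j=3): S=214.0427, (K−S)⁺=0.0000, hold=0.0000 ⇒ V=0.0000 continue  boundary S*=82.4437
step 2: (k=2,j=0): S=96.6528, (K−S)⁺=39.2972, hold=39.0434 ⇒ V=39.2972 exercise | (k=2,j=1): S=132.8400, (K−S)⁺=3.1100, hold=15.3326 ⇒ V=15.3326 continue | (k=2,j=2): S=182.5758, (K−S)⁺=0.0000, hold=2.8206 ⇒ V=2.8206 continue  boundary S*=96.6528
step 1: (k=1,j=0): S=113.3109, (K−S)⁺=22.6391, hold=27.1338 ⇒ V=27.1338 continue | (k=1,j=1): S=155.7349, (K−S)⁺=0.0000, hold=9.0388 ⇒ V=9.0388 continue  boundary S*=-
step 0: (k=0,j=0): S=132.8400, (K−S)⁺=3.1100, hold=17.9774 ⇒ V=17.9774 continue  boundary S*=-

price = 17.9774
boundary = - - 96.6528 82.4437 96.6528
tree:
17.9774
27.1338 9.0388
39.2972 15.3326 2.8206
53.5063 25.1630 5.6474 0.0000
65.6266 39.2972 11.3071 0.0000 0.0000
75.9650 53.5063 22.6391 0.0000 0.0000 0.0000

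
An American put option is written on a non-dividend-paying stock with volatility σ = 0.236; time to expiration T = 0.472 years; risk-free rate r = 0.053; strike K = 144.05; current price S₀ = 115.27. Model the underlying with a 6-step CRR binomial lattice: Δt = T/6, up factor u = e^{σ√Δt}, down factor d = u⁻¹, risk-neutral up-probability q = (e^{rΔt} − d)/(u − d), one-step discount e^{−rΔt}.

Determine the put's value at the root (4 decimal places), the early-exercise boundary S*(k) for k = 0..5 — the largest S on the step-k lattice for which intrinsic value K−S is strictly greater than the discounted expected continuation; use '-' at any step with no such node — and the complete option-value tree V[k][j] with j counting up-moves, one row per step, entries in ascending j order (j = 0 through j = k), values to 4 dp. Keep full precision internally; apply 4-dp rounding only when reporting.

Δt=0.07867, u=1.06843, d=0.93595, q=0.51499, disc=e^(-rΔt)=0.99584
k=6 terminal: V=max(K-S,0) → 66.5620 55.5938 43.0730 28.7800 12.4638 0.0000 0.0000
k=5: j=0 S=82.7907 intr=61.2593 cont=60.6600 V=61.2593[EX]; j=1 S=94.5095 intr=49.5405 cont=48.9412 V=49.5405[EX]; j=2 S=107.8871 intr=36.1629 cont=35.5636 V=36.1629[EX]; j=3 S=123.1582 intr=20.8918 cont=20.2925 V=20.8918[EX]; j=4 S=140.5909 intr=3.4591 cont=6.0199 V=6.0199[hold]; j=5 S=160.4911 intr=0.0000 cont=0.0000 V=0.0000[hold]  S*(5)=123.1582
k=4: j=0 S=88.4562 intr=55.5938 cont=54.9944 V=55.5938[EX]; j=1 S=100.9770 intr=43.0730 cont=42.4737 V=43.0730[EX]; j=2 S=115.2700 intr=28.7800 cont=28.1807 V=28.7800[EX]; j=3 S=131.5862 intr=12.4638 cont=13.1778 V=13.1778[hold]; j=4 S=150.2118 intr=0.0000 cont=2.9075 V=2.9075[hold]  S*(4)=115.2700
k=3: j=0 S=94.5095 intr=49.5405 cont=48.9412 V=49.5405[EX]; j=1 S=107.8871 intr=36.1629 cont=35.5636 V=36.1629[EX]; j=2 S=123.1582 intr=20.8918 cont=20.6586 V=20.8918[EX]; j=3 S=140.5909 intr=3.4591 cont=7.8558 V=7.8558[hold]  S*(3)=123.1582
k=2: j=0 S=100.9770 intr=43.0730 cont=42.4737 V=43.0730[EX]; j=1 S=115.2700 intr=28.7800 cont=28.1807 V=28.7800[EX]; j=2 S=131.5862 intr=12.4638 cont=14.1194 V=14.1194[hold]  S*(2)=115.2700
k=1: j=0 S=107.8871 intr=36.1629 cont=35.5636 V=36.1629[EX]; j=1 S=123.1582 intr=20.8918 cont=21.1415 V=21.1415[hold]  S*(1)=107.8871
k=0: j=0 S=115.2700 intr=28.7800 cont=28.3087 V=28.7800[EX]  S*(0)=115.2700

price = 28.7800
boundary = 115.2700 107.8871 115.2700 123.1582 115.2700 123.1582
tree:
28.7800
36.1629 21.1415
43.0730 28.7800 14.1194
49.5405 36.1629 20.8918 7.8558
55.5938 43.0730 28.7800 13.1778 2.9075
61.2593 49.5405 36.1629 20.8918 6.0199 0.0000
66.5620 55.5938 43.0730 28.7800 12.4638 0.0000 0.0000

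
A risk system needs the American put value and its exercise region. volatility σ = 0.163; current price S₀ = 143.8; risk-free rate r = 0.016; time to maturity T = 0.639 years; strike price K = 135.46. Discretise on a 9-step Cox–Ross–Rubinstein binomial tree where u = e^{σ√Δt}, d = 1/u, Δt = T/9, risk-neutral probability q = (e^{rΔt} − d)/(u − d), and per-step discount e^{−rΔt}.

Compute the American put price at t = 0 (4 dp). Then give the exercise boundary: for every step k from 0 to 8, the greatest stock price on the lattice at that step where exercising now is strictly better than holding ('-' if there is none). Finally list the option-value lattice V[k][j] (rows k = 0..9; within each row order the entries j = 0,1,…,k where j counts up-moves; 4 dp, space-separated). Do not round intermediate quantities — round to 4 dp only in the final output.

price = 3.4251
boundary = - - - - - 115.7300 110.8111 115.7300 120.8672
tree:
3.4251
5.1748 1.6986
7.6127 2.7703 0.6401
10.8566 4.4147 1.1468 0.1394
14.9366 6.8373 2.0235 0.2804 0.0000
19.7300 10.2194 3.5007 0.5640 0.0000 0.0000
24.6489 14.6044 5.8964 1.1342 0.0000 0.0000 0.0000
29.3587 19.7300 9.5573 2.2812 0.0000 0.0000 0.0000 0.0000
33.8683 24.6489 14.5928 4.5880 0.0000 0.0000 0.0000 0.0000 0.0000
38.1862 29.3587 19.7300 9.2275 0.0000 0.0000 0.0000 0.0000 0.0000 0.0000

Δt=0.07100  u=1.04439  d=0.95750  q=0.50222  discount=0.99886
step 9 (expiry): payoffs max(K−S,0) = 38.1862 29.3587 19.7300 9.2275 0.0000 0.0000 0.0000 0.0000 0.0000 0.0000
step 8: (k=8,j=0): S=101.5917, (K−S)⁺=33.8683, hold=33.7145 ⇒ V=33.8683 exercise | (k=8,j=1): S=110.8111, (K−S)⁺=24.6489, hold=24.4951 ⇒ V=24.6489 exercise | (k=8,j=2): S=120.8672, (K−S)⁺=14.5928, hold=14.4390 ⇒ V=14.5928 exercise | (k=8,j=3): S=131.8359, (K−S)⁺=3.6241, hold=4.5880 ⇒ V=4.5880 continue | (k=8,j=4): S=143.8000, (K−S)⁺=0.0000, hold=0.0000 ⇒ V=0.0000 continue | (k=8,j=5): S=156.8498, (K−S)⁺=0.0000, hold=0.0000 ⇒ V=0.0000 continue | (k=8,j=6): S=171.0839, (K−S)⁺=0.0000, hold=0.0000 ⇒ V=0.0000 continue | (k=8,j=7): S=186.6098, (K−S)⁺=0.0000, hold=0.0000 ⇒ V=0.0000 continue | (k=8,j=8): S=203.5446, (K−S)⁺=0.0000, hold=0.0000 ⇒ V=0.0000 continue  boundary S*=120.8672
step 7: (k=7,j=0): S=106.1013, (K−S)⁺=29.3587, hold=29.2049 ⇒ V=29.3587 exercise | (k=7,j=1): S=115.7300, (K−S)⁺=19.7300, hold=19.5762 ⇒ V=19.7300 exercise | (k=7,j=2): S=126.2325, (K−S)⁺=9.2275, hold=9.5573 ⇒ V=9.5573 continue | (k=7,j=3): S=137.6881, (K−S)⁺=0.0000, hold=2.2812 ⇒ V=2.2812 continue | (k=7,j=4): S=150.1832, (K−S)⁺=0.0000, hold=0.0000 ⇒ V=0.0000 continue | (k=7,j=5): S=163.8123, (K−S)⁺=0.0000, hold=0.0000 ⇒ V=0.0000 continue | (k=7,j=6): S=178.6783, (K−S)⁺=0.0000, hold=0.0000 ⇒ V=0.0000 continue | (k=7,j=7): S=194.8933, (K−S)⁺=0.0000, hold=0.0000 ⇒ V=0.0000 continue  boundary S*=115.7300
step 6: (k=6,j=0): S=110.8111, (K−S)⁺=24.6489, hold=24.4951 ⇒ V=24.6489 exercise | (k=6,j=1): S=120.8672, (K−S)⁺=14.5928, hold=14.6044 ⇒ V=14.6044 continue | (k=6,j=2): S=131.8359, (K−S)⁺=3.6241, hold=5.8964 ⇒ V=5.8964 continue | (k=6,j=3): S=143.8000, (K−S)⁺=0.0000, hold=1.1342 ⇒ V=1.1342 continue | (k=6,j=4): S=156.8498, (K−S)⁺=0.0000, hold=0.0000 ⇒ V=0.0000 continue | (k=6,j=5): S=171.0839, (K−S)⁺=0.0000, hold=0.0000 ⇒ V=0.0000 continue | (k=6,j=6): S=186.6098, (K−S)⁺=0.0000, hold=0.0000 ⇒ V=0.0000 continue  boundary S*=110.8111
step 5: (k=5,j=0): S=115.7300, (K−S)⁺=19.7300, hold=19.5820 ⇒ V=19.7300 exercise | (k=5,j=1): S=126.2325, (K−S)⁺=9.2275, hold=10.2194 ⇒ V=10.2194 continue | (k=5,j=2): S=137.6881, (K−S)⁺=0.0000, hold=3.5007 ⇒ V=3.5007 continue | (k=5,j=3): S=150.1832, (K−S)⁺=0.0000, hold=0.5640 ⇒ V=0.5640 continue | (k=5,j=4): S=163.8123, (K−S)⁺=0.0000, hold=0.0000 ⇒ V=0.0000 continue | (k=5,j=5): S=178.6783, (K−S)⁺=0.0000, hold=0.0000 ⇒ V=0.0000 continue  boundary S*=115.7300
step 4: (k=4,j=0): S=120.8672, (K−S)⁺=14.5928, hold=14.9366 ⇒ V=14.9366 continue | (k=4,j=1): S=131.8359, (K−S)⁺=3.6241, hold=6.8373 ⇒ V=6.8373 continue | (k=4,j=2): S=143.8000, (K−S)⁺=0.0000, hold=2.0235 ⇒ V=2.0235 continue | (k=4,j=3): S=156.8498, (K−S)⁺=0.0000, hold=0.2804 ⇒ V=0.2804 continue | (k=4,j=4): S=171.0839, (K−S)⁺=0.0000, hold=0.0000 ⇒ V=0.0000 continue  boundary S*=-
step 3: (k=3,j=0): S=126.2325, (K−S)⁺=9.2275, hold=10.8566 ⇒ V=10.8566 continue | (k=3,j=1): S=137.6881, (K−S)⁺=0.0000, hold=4.4147 ⇒ V=4.4147 continue | (k=3,j=2): S=150.1832, (K−S)⁺=0.0000, hold=1.1468 ⇒ V=1.1468 continue | (k=3,j=3): S=163.8123, (K−S)⁺=0.0000, hold=0.1394 ⇒ V=0.1394 continue  boundary S*=-
step 2: (k=2,j=0): S=131.8359, (K−S)⁺=3.6241, hold=7.6127 ⇒ V=7.6127 continue | (k=2,j=1): S=143.8000, (K−S)⁺=0.0000, hold=2.7703 ⇒ V=2.7703 continue | (k=2,j=2): S=156.8498, (K−S)⁺=0.0000, hold=0.6401 ⇒ V=0.6401 continue  boundary S*=-
step 1: (k=1,j=0): S=137.6881, (K−S)⁺=0.0000, hold=5.1748 ⇒ V=5.1748 continue | (k=1,j=1): S=150.1832, (K−S)⁺=0.0000, hold=1.6986 ⇒ V=1.6986 continue  boundary S*=-
step 0: (k=0,j=0): S=143.8000, (K−S)⁺=0.0000, hold=3.4251 ⇒ V=3.4251 continue  boundary S*=-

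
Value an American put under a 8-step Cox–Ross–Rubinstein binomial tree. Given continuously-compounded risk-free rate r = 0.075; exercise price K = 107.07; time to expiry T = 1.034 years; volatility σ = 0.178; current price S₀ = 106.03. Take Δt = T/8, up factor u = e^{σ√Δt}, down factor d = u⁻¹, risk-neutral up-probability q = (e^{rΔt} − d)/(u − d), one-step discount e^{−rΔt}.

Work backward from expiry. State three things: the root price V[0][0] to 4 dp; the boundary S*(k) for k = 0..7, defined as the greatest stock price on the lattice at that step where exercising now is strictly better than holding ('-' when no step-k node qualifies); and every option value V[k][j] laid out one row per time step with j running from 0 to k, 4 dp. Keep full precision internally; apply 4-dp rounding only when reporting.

Δt=0.12925, u=1.06609, d=0.93801, q=0.56006, disc=e^(-rΔt)=0.99035
k=8 terminal: V=max(K-S,0) → 43.5233 34.8468 24.9856 13.7779 1.0400 0.0000 0.0000 0.0000 0.0000
k=7: j=0 S=67.7462 intr=39.3238 cont=38.2909 V=39.3238[EX]; j=1 S=76.9961 intr=30.0739 cont=29.0410 V=30.0739[EX]; j=2 S=87.5090 intr=19.5610 cont=18.5281 V=19.5610[EX]; j=3 S=99.4573 intr=7.6127 cont=6.5798 V=7.6127[EX]; j=4 S=113.0370 intr=0.0000 cont=0.4531 V=0.4531[hold]; j=5 S=128.4709 intr=0.0000 cont=0.0000 V=0.0000[hold]; j=6 S=146.0120 intr=0.0000 cont=0.0000 V=0.0000[hold]; j=7 S=165.9482 intr=0.0000 cont=0.0000 V=0.0000[hold]  S*(7)=99.4573
k=6: j=0 S=72.2232 intr=34.8468 cont=33.8139 V=34.8468[EX]; j=1 S=82.0844 intr=24.9856 cont=23.9527 V=24.9856[EX]; j=2 S=93.2921 intr=13.7779 cont=12.7450 V=13.7779[EX]; j=3 S=106.0300 intr=1.0400 cont=3.5681 V=3.5681[hold]; j=4 S=120.5071 intr=0.0000 cont=0.1974 V=0.1974[hold]; j=5 S=136.9609 intr=0.0000 cont=0.0000 V=0.0000[hold]; j=6 S=155.6613 intr=0.0000 cont=0.0000 V=0.0000[hold]  S*(6)=93.2921
k=5: j=0 S=76.9961 intr=30.0739 cont=29.0410 V=30.0739[EX]; j=1 S=87.5090 intr=19.5610 cont=18.5281 V=19.5610[EX]; j=2 S=99.4573 intr=7.6127 cont=7.9820 V=7.9820[hold]; j=3 S=113.0370 intr=0.0000 cont=1.6641 V=1.6641[hold]; j=4 S=128.4709 intr=0.0000 cont=0.0860 V=0.0860[hold]; j=5 S=146.0120 intr=0.0000 cont=0.0000 V=0.0000[hold]  S*(5)=87.5090
k=4: j=0 S=82.0844 intr=24.9856 cont=23.9527 V=24.9856[EX]; j=1 S=93.2921 intr=13.7779 cont=12.9499 V=13.7779[EX]; j=2 S=106.0300 intr=1.0400 cont=4.4007 V=4.4007[hold]; j=3 S=120.5071 intr=0.0000 cont=0.7727 V=0.7727[hold]; j=4 S=136.9609 intr=0.0000 cont=0.0375 V=0.0375[hold]  S*(4)=93.2921
k=3: j=0 S=87.5090 intr=19.5610 cont=18.5281 V=19.5610[EX]; j=1 S=99.4573 intr=7.6127 cont=8.4438 V=8.4438[hold]; j=2 S=113.0370 intr=0.0000 cont=2.3460 V=2.3460[hold]; j=3 S=128.4709 intr=0.0000 cont=0.3575 V=0.3575[hold]  S*(3)=87.5090
k=2: j=0 S=93.2921 intr=13.7779 cont=13.2060 V=13.7779[EX]; j=1 S=106.0300 intr=1.0400 cont=4.9801 V=4.9801[hold]; j=2 S=120.5071 intr=0.0000 cont=1.2204 V=1.2204[hold]  S*(2)=93.2921
k=1: j=0 S=99.4573 intr=7.6127 cont=8.7652 V=8.7652[hold]; j=1 S=113.0370 intr=0.0000 cont=2.8467 V=2.8467[hold]  S*(1)=-
k=0: j=0 S=106.0300 intr=1.0400 cont=5.3979 V=5.3979[hold]  S*(0)=-

price = 5.3979
boundary = - - 93.2921 87.5090 93.2921 87.5090 93.2921 99.4573
tree:
5.3979
8.7652 2.8467
13.7779 4.9801 1.2204
19.5610 8.4438 2.3460 0.3575
24.9856 13.7779 4.4007 0.7727 0.0375
30.0739 19.5610 7.9820 1.6641 0.0860 0.0000
34.8468 24.9856 13.7779 3.5681 0.1974 0.0000 0.0000
39.3238 30.0739 19.5610 7.6127 0.4531 0.0000 0.0000 0.0000
43.5233 34.8468 24.9856 13.7779 1.0400 0.0000 0.0000 0.0000 0.0000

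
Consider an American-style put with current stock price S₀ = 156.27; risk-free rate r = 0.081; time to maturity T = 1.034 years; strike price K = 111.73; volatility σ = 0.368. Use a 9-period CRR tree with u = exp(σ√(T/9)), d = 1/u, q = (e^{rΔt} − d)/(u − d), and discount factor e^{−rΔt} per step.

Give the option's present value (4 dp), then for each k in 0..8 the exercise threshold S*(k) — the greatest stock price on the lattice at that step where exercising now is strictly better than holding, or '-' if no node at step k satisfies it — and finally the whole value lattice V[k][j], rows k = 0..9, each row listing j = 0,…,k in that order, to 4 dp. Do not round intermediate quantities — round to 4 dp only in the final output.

params: Δt=0.11489 u=1.13285 d=0.88273 q=0.50624 e^(-rΔt)=0.99074
t_9 payoffs: 60.8752 46.4658 27.9736 4.2417 0.0000 0.0000 0.0000 0.0000 0.0000 0.0000
t_8: node(8,0) S=57.6107 payoff=54.1193 vs cont=53.0843 → 54.1193 [stop]  node(8,1) S=73.9344 payoff=37.7956 vs cont=36.7607 → 37.7956 [stop]  node(8,2) S=94.8832 payoff=16.8468 vs cont=15.8118 → 16.8468 [stop]  node(8,3) S=121.7678 payoff=0.0000 vs cont=2.0750 → 2.0750 [wait]  node(8,4) S=156.2700 payoff=0.0000 vs cont=0.0000 → 0.0000 [wait]  node(8,5) S=200.5482 payoff=0.0000 vs cont=0.0000 → 0.0000 [wait]  node(8,6) S=257.3723 payoff=0.0000 vs cont=0.0000 → 0.0000 [wait]  node(8,7) S=330.2971 payoff=0.0000 vs cont=0.0000 → 0.0000 [wait]  node(8,8) S=423.8849 payoff=0.0000 vs cont=0.0000 → 0.0000 [wait]  ⇒ S*(8)=94.8832
t_7: node(7,0) S=65.2642 payoff=46.4658 vs cont=45.4309 → 46.4658 [stop]  node(7,1) S=83.7564 payoff=27.9736 vs cont=26.9387 → 27.9736 [stop]  node(7,2) S=107.4883 payoff=4.2417 vs cont=9.2820 → 9.2820 [wait]  node(7,3) S=137.9444 payoff=0.0000 vs cont=1.0151 → 1.0151 [wait]  node(7,4) S=177.0301 payoff=0.0000 vs cont=0.0000 → 0.0000 [wait]  node(7,5) S=227.1905 payoff=0.0000 vs cont=0.0000 → 0.0000 [wait]  node(7,6) S=291.5636 payoff=0.0000 vs cont=0.0000 → 0.0000 [wait]  node(7,7) S=374.1764 payoff=0.0000 vs cont=0.0000 → 0.0000 [wait]  ⇒ S*(7)=83.7564
t_6: node(6,0) S=73.9344 payoff=37.7956 vs cont=36.7607 → 37.7956 [stop]  node(6,1) S=94.8832 payoff=16.8468 vs cont=18.3397 → 18.3397 [wait]  node(6,2) S=121.7678 payoff=0.0000 vs cont=5.0498 → 5.0498 [wait]  node(6,3) S=156.2700 payoff=0.0000 vs cont=0.4966 → 0.4966 [wait]  node(6,4) S=200.5482 payoff=0.0000 vs cont=0.0000 → 0.0000 [wait]  node(6,5) S=257.3723 payoff=0.0000 vs cont=0.0000 → 0.0000 [wait]  node(6,6) S=330.2971 payoff=0.0000 vs cont=0.0000 → 0.0000 [wait]  ⇒ S*(6)=73.9344
t_5: node(5,0) S=83.7564 payoff=27.9736 vs cont=27.6875 → 27.9736 [stop]  node(5,1) S=107.4883 payoff=4.2417 vs cont=11.5043 → 11.5043 [wait]  node(5,2) S=137.9444 payoff=0.0000 vs cont=2.7193 → 2.7193 [wait]  node(5,3) S=177.0301 payoff=0.0000 vs cont=0.2429 → 0.2429 [wait]  node(5,4) S=227.1905 payoff=0.0000 vs cont=0.0000 → 0.0000 [wait]  node(5,5) S=291.5636 payoff=0.0000 vs cont=0.0000 → 0.0000 [wait]  ⇒ S*(5)=83.7564
t_4: node(4,0) S=94.8832 payoff=16.8468 vs cont=19.4544 → 19.4544 [wait]  node(4,1) S=121.7678 payoff=0.0000 vs cont=6.9917 → 6.9917 [wait]  node(4,2) S=156.2700 payoff=0.0000 vs cont=1.4521 → 1.4521 [wait]  node(4,3) S=200.5482 payoff=0.0000 vs cont=0.1188 → 0.1188 [wait]  node(4,4) S=257.3723 payoff=0.0000 vs cont=0.0000 → 0.0000 [wait]  ⇒ S*(4)=-
t_3: node(3,0) S=107.4883 payoff=4.2417 vs cont=13.0235 → 13.0235 [wait]  node(3,1) S=137.9444 payoff=0.0000 vs cont=4.1485 → 4.1485 [wait]  node(3,2) S=177.0301 payoff=0.0000 vs cont=0.7700 → 0.7700 [wait]  node(3,3) S=227.1905 payoff=0.0000 vs cont=0.0581 → 0.0581 [wait]  ⇒ S*(3)=-
t_2: node(2,0) S=121.7678 payoff=0.0000 vs cont=8.4517 → 8.4517 [wait]  node(2,1) S=156.2700 payoff=0.0000 vs cont=2.4156 → 2.4156 [wait]  node(2,2) S=200.5482 payoff=0.0000 vs cont=0.4058 → 0.4058 [wait]  ⇒ S*(2)=-
t_1: node(1,0) S=137.9444 payoff=0.0000 vs cont=5.3460 → 5.3460 [wait]  node(1,1) S=177.0301 payoff=0.0000 vs cont=1.3852 → 1.3852 [wait]  ⇒ S*(1)=-
t_0: node(0,0) S=156.2700 payoff=0.0000 vs cont=3.3100 → 3.3100 [wait]  ⇒ S*(0)=-

price = 3.3100
boundary = - - - - - 83.7564 73.9344 83.7564 94.8832
tree:
3.3100
5.3460 1.3852
8.4517 2.4156 0.4058
13.0235 4.1485 0.7700 0.0581
19.4544 6.9917 1.4521 0.1188 0.0000
27.9736 11.5043 2.7193 0.2429 0.0000 0.0000
37.7956 18.3397 5.0498 0.4966 0.0000 0.0000 0.0000
46.4658 27.9736 9.2820 1.0151 0.0000 0.0000 0.0000 0.0000
54.1193 37.7956 16.8468 2.0750 0.0000 0.0000 0.0000 0.0000 0.0000
60.8752 46.4658 27.9736 4.2417 0.0000 0.0000 0.0000 0.0000 0.0000 0.0000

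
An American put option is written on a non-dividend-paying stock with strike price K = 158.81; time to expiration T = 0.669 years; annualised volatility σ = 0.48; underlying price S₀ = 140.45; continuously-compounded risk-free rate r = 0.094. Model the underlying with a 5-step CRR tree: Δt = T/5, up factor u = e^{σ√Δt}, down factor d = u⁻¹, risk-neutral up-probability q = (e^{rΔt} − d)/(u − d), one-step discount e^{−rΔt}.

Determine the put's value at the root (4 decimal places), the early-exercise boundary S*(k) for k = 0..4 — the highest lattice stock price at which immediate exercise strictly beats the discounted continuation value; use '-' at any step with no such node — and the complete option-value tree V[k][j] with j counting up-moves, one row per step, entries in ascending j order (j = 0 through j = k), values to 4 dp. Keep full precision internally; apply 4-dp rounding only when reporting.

Δt=0.13380, u=1.19193, d=0.83897, q=0.49208, disc=e^(-rΔt)=0.98750
k=5 terminal: V=max(K-S,0) → 100.4306 75.8699 40.9764 0.0000 0.0000 0.0000
k=4: j=0 S=69.5844 intr=89.2256 cont=87.2407 V=89.2256[EX]; j=1 S=98.8592 intr=59.9508 cont=57.9660 V=59.9508[EX]; j=2 S=140.4500 intr=18.3600 cont=20.5527 V=20.5527[hold]; j=3 S=199.5384 intr=0.0000 cont=0.0000 V=0.0000[hold]; j=4 S=283.4859 intr=0.0000 cont=0.0000 V=0.0000[hold]  S*(4)=98.8592
k=3: j=0 S=82.9401 intr=75.8699 cont=73.8850 V=75.8699[EX]; j=1 S=117.8336 intr=40.9764 cont=40.0570 V=40.9764[EX]; j=2 S=167.4072 intr=0.0000 cont=10.3087 V=10.3087[hold]; j=3 S=237.8368 intr=0.0000 cont=0.0000 V=0.0000[hold]  S*(3)=117.8336
k=2: j=0 S=98.8592 intr=59.9508 cont=57.9660 V=59.9508[EX]; j=1 S=140.4500 intr=18.3600 cont=25.5620 V=25.5620[hold]; j=2 S=199.5384 intr=0.0000 cont=5.1706 V=5.1706[hold]  S*(2)=98.8592
k=1: j=0 S=117.8336 intr=40.9764 cont=42.4911 V=42.4911[hold]; j=1 S=167.4072 intr=0.0000 cont=15.3338 V=15.3338[hold]  S*(1)=-
k=0: j=0 S=140.4500 intr=18.3600 cont=28.7636 V=28.7636[hold]  S*(0)=-

price = 28.7636
boundary = - - 98.8592 117.8336 98.8592
tree:
28.7636
42.4911 15.3338
59.9508 25.5620 5.1706
75.8699 40.9764 10.3087 0.0000
89.2256 59.9508 20.5527 0.0000 0.0000
100.4306 75.8699 40.9764 0.0000 0.0000 0.0000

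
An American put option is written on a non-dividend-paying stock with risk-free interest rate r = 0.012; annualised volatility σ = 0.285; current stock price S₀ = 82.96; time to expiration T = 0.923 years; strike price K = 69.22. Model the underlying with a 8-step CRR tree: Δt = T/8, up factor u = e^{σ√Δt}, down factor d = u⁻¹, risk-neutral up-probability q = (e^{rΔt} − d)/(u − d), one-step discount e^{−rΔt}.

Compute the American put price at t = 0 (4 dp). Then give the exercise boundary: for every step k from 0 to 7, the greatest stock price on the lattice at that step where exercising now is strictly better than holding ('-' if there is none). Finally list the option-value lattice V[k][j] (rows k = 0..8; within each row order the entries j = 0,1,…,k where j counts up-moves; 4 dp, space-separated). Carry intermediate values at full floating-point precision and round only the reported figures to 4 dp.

Δt=0.11538, u=1.10165, d=0.90773, q=0.48296, disc=e^(-rΔt)=0.99862
k=8 terminal: V=max(K-S,0) → 30.9788 22.8096 12.8951 0.8628 0.0000 0.0000 0.0000 0.0000 0.0000
k=7: j=0 S=42.1283 intr=27.0917 cont=26.9960 V=27.0917[EX]; j=1 S=51.1279 intr=18.0921 cont=17.9963 V=18.0921[EX]; j=2 S=62.0501 intr=7.1699 cont=7.0742 V=7.1699[EX]; j=3 S=75.3055 intr=0.0000 cont=0.4455 V=0.4455[hold]; j=4 S=91.3926 intr=0.0000 cont=0.0000 V=0.0000[hold]; j=5 S=110.9163 intr=0.0000 cont=0.0000 V=0.0000[hold]; j=6 S=134.6107 intr=0.0000 cont=0.0000 V=0.0000[hold]; j=7 S=163.3668 intr=0.0000 cont=0.0000 V=0.0000[hold]  S*(7)=62.0501
k=6: j=0 S=46.4104 intr=22.8096 cont=22.7138 V=22.8096[EX]; j=1 S=56.3249 intr=12.8951 cont=12.7994 V=12.8951[EX]; j=2 S=68.3572 intr=0.8628 cont=3.9168 V=3.9168[hold]; j=3 S=82.9600 intr=0.0000 cont=0.2300 V=0.2300[hold]; j=4 S=100.6823 intr=0.0000 cont=0.0000 V=0.0000[hold]; j=5 S=122.1905 intr=0.0000 cont=0.0000 V=0.0000[hold]; j=6 S=148.2934 intr=0.0000 cont=0.0000 V=0.0000[hold]  S*(6)=56.3249
k=5: j=0 S=51.1279 intr=18.0921 cont=17.9963 V=18.0921[EX]; j=1 S=62.0501 intr=7.1699 cont=8.5471 V=8.5471[hold]; j=2 S=75.3055 intr=0.0000 cont=2.1333 V=2.1333[hold]; j=3 S=91.3926 intr=0.0000 cont=0.1188 V=0.1188[hold]; j=4 S=110.9163 intr=0.0000 cont=0.0000 V=0.0000[hold]; j=5 S=134.6107 intr=0.0000 cont=0.0000 V=0.0000[hold]  S*(5)=51.1279
k=4: j=0 S=56.3249 intr=12.8951 cont=13.4636 V=13.4636[hold]; j=1 S=68.3572 intr=0.8628 cont=5.4419 V=5.4419[hold]; j=2 S=82.9600 intr=0.0000 cont=1.1587 V=1.1587[hold]; j=3 S=100.6823 intr=0.0000 cont=0.0613 V=0.0613[hold]; j=4 S=122.1905 intr=0.0000 cont=0.0000 V=0.0000[hold]  S*(4)=-
k=3: j=0 S=62.0501 intr=7.1699 cont=9.5762 V=9.5762[hold]; j=1 S=75.3055 intr=0.0000 cont=3.3687 V=3.3687[hold]; j=2 S=91.3926 intr=0.0000 cont=0.6279 V=0.6279[hold]; j=3 S=110.9163 intr=0.0000 cont=0.0317 V=0.0317[hold]  S*(3)=-
k=2: j=0 S=68.3572 intr=0.8628 cont=6.5691 V=6.5691[hold]; j=1 S=82.9600 intr=0.0000 cont=2.0421 V=2.0421[hold]; j=2 S=100.6823 intr=0.0000 cont=0.3394 V=0.3394[hold]  S*(2)=-
k=1: j=0 S=75.3055 intr=0.0000 cont=4.3767 V=4.3767[hold]; j=1 S=91.3926 intr=0.0000 cont=1.2181 V=1.2181[hold]  S*(1)=-
k=0: j=0 S=82.9600 intr=0.0000 cont=2.8473 V=2.8473[hold]  S*(0)=-

price = 2.8473
boundary = - - - - - 51.1279 56.3249 62.0501
tree:
2.8473
4.3767 1.2181
6.5691 2.0421 0.3394
9.5762 3.3687 0.6279 0.0317
13.4636 5.4419 1.1587 0.0613 0.0000
18.0921 8.5471 2.1333 0.1188 0.0000 0.0000
22.8096 12.8951 3.9168 0.2300 0.0000 0.0000 0.0000
27.0917 18.0921 7.1699 0.4455 0.0000 0.0000 0.0000 0.0000
30.9788 22.8096 12.8951 0.8628 0.0000 0.0000 0.0000 0.0000 0.0000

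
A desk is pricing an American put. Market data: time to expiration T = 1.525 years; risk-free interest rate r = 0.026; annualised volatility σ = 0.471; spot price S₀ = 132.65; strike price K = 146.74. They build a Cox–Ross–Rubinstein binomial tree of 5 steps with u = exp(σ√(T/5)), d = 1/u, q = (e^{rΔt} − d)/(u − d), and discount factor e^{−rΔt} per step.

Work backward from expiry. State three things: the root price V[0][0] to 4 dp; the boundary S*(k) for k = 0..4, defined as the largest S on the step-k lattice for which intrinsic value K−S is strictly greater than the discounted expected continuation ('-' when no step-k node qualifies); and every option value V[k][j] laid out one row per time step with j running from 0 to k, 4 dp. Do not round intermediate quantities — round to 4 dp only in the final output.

Δt=0.30500, u=1.29708, d=0.77096, q=0.45047, disc=e^(-rΔt)=0.99210
k=5 terminal: V=max(K-S,0) → 110.6100 85.9540 44.4721 0.0000 0.0000 0.0000
k=4: j=0 S=46.8636 intr=99.8764 cont=98.7174 V=99.8764[EX]; j=1 S=78.8445 intr=67.8955 cont=66.7365 V=67.8955[EX]; j=2 S=132.6500 intr=14.0900 cont=24.2458 V=24.2458[hold]; j=3 S=223.1737 intr=0.0000 cont=0.0000 V=0.0000[hold]; j=4 S=375.4732 intr=0.0000 cont=0.0000 V=0.0000[hold]  S*(4)=78.8445
k=3: j=0 S=60.7860 intr=85.9540 cont=84.7950 V=85.9540[EX]; j=1 S=102.2679 intr=44.4721 cont=47.8518 V=47.8518[hold]; j=2 S=172.0581 intr=0.0000 cont=13.2187 V=13.2187[hold]; j=3 S=289.4750 intr=0.0000 cont=0.0000 V=0.0000[hold]  S*(3)=60.7860
k=2: j=0 S=78.8445 intr=67.8955 cont=68.2469 V=68.2469[hold]; j=1 S=132.6500 intr=14.0900 cont=31.9960 V=31.9960[hold]; j=2 S=223.1737 intr=0.0000 cont=7.2067 V=7.2067[hold]  S*(2)=-
k=1: j=0 S=102.2679 intr=44.4721 cont=51.5070 V=51.5070[hold]; j=1 S=172.0581 intr=0.0000 cont=20.6647 V=20.6647[hold]  S*(1)=-
k=0: j=0 S=132.6500 intr=14.0900 cont=37.3164 V=37.3164[hold]  S*(0)=-

price = 37.3164
boundary = - - - 60.7860 78.8445
tree:
37.3164
51.5070 20.6647
68.2469 31.9960 7.2067
85.9540 47.8518 13.2187 0.0000
99.8764 67.8955 24.2458 0.0000 0.0000
110.6100 85.9540 44.4721 0.0000 0.0000 0.0000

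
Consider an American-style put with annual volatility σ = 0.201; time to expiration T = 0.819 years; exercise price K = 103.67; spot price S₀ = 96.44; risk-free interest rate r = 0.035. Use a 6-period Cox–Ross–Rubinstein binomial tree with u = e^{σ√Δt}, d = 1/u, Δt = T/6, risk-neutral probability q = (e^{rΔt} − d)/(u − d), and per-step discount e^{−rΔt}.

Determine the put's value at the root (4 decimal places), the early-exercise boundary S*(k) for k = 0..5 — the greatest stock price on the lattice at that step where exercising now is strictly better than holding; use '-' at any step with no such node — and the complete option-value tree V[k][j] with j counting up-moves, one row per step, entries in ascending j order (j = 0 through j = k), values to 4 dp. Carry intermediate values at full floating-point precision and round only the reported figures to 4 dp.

price = 10.2735
boundary = - - 83.1294 77.1798 83.1294 89.5377
tree:
10.2735
14.8116 6.0725
20.5406 9.5254 2.8599
26.4902 14.3536 5.0427 0.8199
32.0141 20.5406 8.6294 1.6938 0.0000
37.1425 26.4902 14.1323 3.4995 0.0000 0.0000
41.9040 32.0141 20.5406 7.2300 0.0000 0.0000 0.0000

Δt=0.13650, u=1.07709, d=0.92843, q=0.51366, disc=e^(-rΔt)=0.99523
k=6 terminal: V=max(K-S,0) → 41.9040 32.0141 20.5406 7.2300 0.0000 0.0000 0.0000
k=5: j=0 S=66.5275 intr=37.1425 cont=36.6484 V=37.1425[EX]; j=1 S=77.1798 intr=26.4902 cont=25.9961 V=26.4902[EX]; j=2 S=89.5377 intr=14.1323 cont=13.6382 V=14.1323[EX]; j=3 S=103.8744 intr=0.0000 cont=3.4995 V=3.4995[hold]; j=4 S=120.5066 intr=0.0000 cont=0.0000 V=0.0000[hold]; j=5 S=139.8020 intr=0.0000 cont=0.0000 V=0.0000[hold]  S*(5)=89.5377
k=4: j=0 S=71.6559 intr=32.0141 cont=31.5200 V=32.0141[EX]; j=1 S=83.1294 intr=20.5406 cont=20.0465 V=20.5406[EX]; j=2 S=96.4400 intr=7.2300 cont=8.6294 V=8.6294[hold]; j=3 S=111.8819 intr=0.0000 cont=1.6938 V=1.6938[hold]; j=4 S=129.7963 intr=0.0000 cont=0.0000 V=0.0000[hold]  S*(4)=83.1294
k=3: j=0 S=77.1798 intr=26.4902 cont=25.9961 V=26.4902[EX]; j=1 S=89.5377 intr=14.1323 cont=14.3536 V=14.3536[hold]; j=2 S=103.8744 intr=0.0000 cont=5.0427 V=5.0427[hold]; j=3 S=120.5066 intr=0.0000 cont=0.8199 V=0.8199[hold]  S*(3)=77.1798
k=2: j=0 S=83.1294 intr=20.5406 cont=20.1596 V=20.5406[EX]; j=1 S=96.4400 intr=7.2300 cont=9.5254 V=9.5254[hold]; j=2 S=111.8819 intr=0.0000 cont=2.8599 V=2.8599[hold]  S*(2)=83.1294
k=1: j=0 S=89.5377 intr=14.1323 cont=14.8116 V=14.8116[hold]; j=1 S=103.8744 intr=0.0000 cont=6.0725 V=6.0725[hold]  S*(1)=-
k=0: j=0 S=96.4400 intr=7.2300 cont=10.2735 V=10.2735[hold]  S*(0)=-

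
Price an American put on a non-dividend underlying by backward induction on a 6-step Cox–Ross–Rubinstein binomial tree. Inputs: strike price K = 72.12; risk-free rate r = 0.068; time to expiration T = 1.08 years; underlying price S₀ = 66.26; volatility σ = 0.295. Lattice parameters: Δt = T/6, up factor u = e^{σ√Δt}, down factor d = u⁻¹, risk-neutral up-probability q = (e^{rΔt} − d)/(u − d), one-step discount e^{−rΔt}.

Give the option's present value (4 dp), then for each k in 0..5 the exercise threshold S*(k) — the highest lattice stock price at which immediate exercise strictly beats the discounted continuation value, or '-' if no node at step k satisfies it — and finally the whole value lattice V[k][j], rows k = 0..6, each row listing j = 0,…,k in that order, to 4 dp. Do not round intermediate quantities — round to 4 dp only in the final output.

Δt=0.18000, u=1.13333, d=0.88236, q=0.51782, disc=e^(-rΔt)=0.98783
k=6 terminal: V=max(K-S,0) → 40.8506 31.9567 20.5330 5.8600 0.0000 0.0000 0.0000
k=5: j=0 S=35.4384 intr=36.6816 cont=35.8042 V=36.6816[EX]; j=1 S=45.5182 intr=26.6018 cont=25.7244 V=26.6018[EX]; j=2 S=58.4650 intr=13.6550 cont=12.7776 V=13.6550[EX]; j=3 S=75.0943 intr=0.0000 cont=2.7912 V=2.7912[hold]; j=4 S=96.4534 intr=0.0000 cont=0.0000 V=0.0000[hold]; j=5 S=123.8877 intr=0.0000 cont=0.0000 V=0.0000[hold]  S*(5)=58.4650
k=4: j=0 S=40.1633 intr=31.9567 cont=31.0793 V=31.9567[EX]; j=1 S=51.5870 intr=20.5330 cont=19.6556 V=20.5330[EX]; j=2 S=66.2600 intr=5.8600 cont=7.9318 V=7.9318[hold]; j=3 S=85.1064 intr=0.0000 cont=1.3295 V=1.3295[hold]; j=4 S=109.3133 intr=0.0000 cont=0.0000 V=0.0000[hold]  S*(4)=51.5870
k=3: j=0 S=45.5182 intr=26.6018 cont=25.7244 V=26.6018[EX]; j=1 S=58.4650 intr=13.6550 cont=13.8374 V=13.8374[hold]; j=2 S=75.0943 intr=0.0000 cont=4.4581 V=4.4581[hold]; j=3 S=96.4534 intr=0.0000 cont=0.6332 V=0.6332[hold]  S*(3)=45.5182
k=2: j=0 S=51.5870 intr=20.5330 cont=19.7489 V=20.5330[EX]; j=1 S=66.2600 intr=5.8600 cont=8.8713 V=8.8713[hold]; j=2 S=85.1064 intr=0.0000 cont=2.4474 V=2.4474[hold]  S*(2)=51.5870
k=1: j=0 S=58.4650 intr=13.6550 cont=14.3180 V=14.3180[hold]; j=1 S=75.0943 intr=0.0000 cont=5.4774 V=5.4774[hold]  S*(1)=-
k=0: j=0 S=66.2600 intr=5.8600 cont=9.6216 V=9.6216[hold]  S*(0)=-

price = 9.6216
boundary = - - 51.5870 45.5182 51.5870 58.4650
tree:
9.6216
14.3180 5.4774
20.5330 8.8713 2.4474
26.6018 13.8374 4.4581 0.6332
31.9567 20.5330 7.9318 1.3295 0.0000
36.6816 26.6018 13.6550 2.7912 0.0000 0.0000
40.8506 31.9567 20.5330 5.8600 0.0000 0.0000 0.0000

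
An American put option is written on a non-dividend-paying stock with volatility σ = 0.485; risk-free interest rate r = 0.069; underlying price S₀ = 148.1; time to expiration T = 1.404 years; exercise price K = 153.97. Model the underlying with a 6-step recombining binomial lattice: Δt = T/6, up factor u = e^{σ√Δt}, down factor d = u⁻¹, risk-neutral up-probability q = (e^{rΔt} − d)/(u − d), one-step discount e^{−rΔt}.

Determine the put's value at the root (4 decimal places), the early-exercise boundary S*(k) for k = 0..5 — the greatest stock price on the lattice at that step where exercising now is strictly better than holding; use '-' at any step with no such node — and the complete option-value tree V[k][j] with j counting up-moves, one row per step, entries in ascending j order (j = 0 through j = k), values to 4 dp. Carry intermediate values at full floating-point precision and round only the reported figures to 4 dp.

price = 30.4663
boundary = - - 92.6347 73.2628 92.6347 117.1290
tree:
30.4663
44.0414 16.5634
61.3353 26.5088 6.1810
80.7072 41.1866 11.2565 0.8047
96.0281 61.3353 20.4135 1.5606 0.0000
108.1450 80.7072 36.8410 3.0267 0.0000 0.0000
117.7280 96.0281 61.3353 5.8700 0.0000 0.0000 0.0000

params: Δt=0.23400 u=1.26442 d=0.79088 q=0.47599 e^(-rΔt)=0.98398
t_6 payoffs: 117.7280 96.0281 61.3353 5.8700 0.0000 0.0000 0.0000
t_5: node(5,0) S=45.8250 payoff=108.1450 vs cont=105.6790 → 108.1450 [stop]  node(5,1) S=73.2628 payoff=80.7072 vs cont=78.2412 → 80.7072 [stop]  node(5,2) S=117.1290 payoff=36.8410 vs cont=34.3749 → 36.8410 [stop]  node(5,3) S=187.2603 payoff=0.0000 vs cont=3.0267 → 3.0267 [wait]  node(5,4) S=299.3827 payoff=0.0000 vs cont=0.0000 → 0.0000 [wait]  node(5,5) S=478.6388 payoff=0.0000 vs cont=0.0000 → 0.0000 [wait]  ⇒ S*(5)=117.1290
t_4: node(4,0) S=57.9419 payoff=96.0281 vs cont=93.5621 → 96.0281 [stop]  node(4,1) S=92.6347 payoff=61.3353 vs cont=58.8692 → 61.3353 [stop]  node(4,2) S=148.1000 payoff=5.8700 vs cont=20.4135 → 20.4135 [wait]  node(4,3) S=236.7752 payoff=0.0000 vs cont=1.5606 → 1.5606 [wait]  node(4,4) S=378.5448 payoff=0.0000 vs cont=0.0000 → 0.0000 [wait]  ⇒ S*(4)=92.6347
t_3: node(3,0) S=73.2628 payoff=80.7072 vs cont=78.2412 → 80.7072 [stop]  node(3,1) S=117.1290 payoff=36.8410 vs cont=41.1866 → 41.1866 [wait]  node(3,2) S=187.2603 payoff=0.0000 vs cont=11.2565 → 11.2565 [wait]  node(3,3) S=299.3827 payoff=0.0000 vs cont=0.8047 → 0.8047 [wait]  ⇒ S*(3)=73.2628
t_2: node(2,0) S=92.6347 payoff=61.3353 vs cont=60.9045 → 61.3353 [stop]  node(2,1) S=148.1000 payoff=5.8700 vs cont=26.5088 → 26.5088 [wait]  node(2,2) S=236.7752 payoff=0.0000 vs cont=6.1810 → 6.1810 [wait]  ⇒ S*(2)=92.6347
t_1: node(1,0) S=117.1290 payoff=36.8410 vs cont=44.0414 → 44.0414 [wait]  node(1,1) S=187.2603 payoff=0.0000 vs cont=16.5634 → 16.5634 [wait]  ⇒ S*(1)=-
t_0: node(0,0) S=148.1000 payoff=5.8700 vs cont=30.4663 → 30.4663 [wait]  ⇒ S*(0)=-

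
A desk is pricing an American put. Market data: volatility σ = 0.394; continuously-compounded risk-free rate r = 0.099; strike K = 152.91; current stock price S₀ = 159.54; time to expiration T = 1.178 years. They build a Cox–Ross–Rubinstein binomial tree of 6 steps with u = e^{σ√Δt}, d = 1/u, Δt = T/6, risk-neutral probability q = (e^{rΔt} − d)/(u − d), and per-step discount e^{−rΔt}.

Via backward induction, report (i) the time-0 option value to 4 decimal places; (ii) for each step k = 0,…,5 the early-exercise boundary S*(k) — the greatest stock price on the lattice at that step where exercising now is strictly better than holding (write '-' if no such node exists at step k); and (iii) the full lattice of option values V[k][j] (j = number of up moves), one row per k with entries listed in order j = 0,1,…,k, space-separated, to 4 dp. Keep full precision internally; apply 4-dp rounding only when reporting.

price = 16.3438
boundary = - - 112.5205 94.4959 112.5205 94.4959
tree:
16.3438
26.1879 7.6019
40.3895 13.6765 2.1124
58.4141 23.9569 4.4172 0.0000
73.5514 40.3895 9.2369 0.0000 0.0000
86.2639 58.4141 19.3151 0.0000 0.0000 0.0000
96.9399 73.5514 40.3895 0.0000 0.0000 0.0000 0.0000

Δt=0.19633, u=1.19075, d=0.83981, q=0.51239, disc=e^(-rΔt)=0.98075
k=6 terminal: V=max(K-S,0) → 96.9399 73.5514 40.3895 0.0000 0.0000 0.0000 0.0000
k=5: j=0 S=66.6461 intr=86.2639 cont=83.3204 V=86.2639[EX]; j=1 S=94.4959 intr=58.4141 cont=55.4707 V=58.4141[EX]; j=2 S=133.9833 intr=18.9267 cont=19.3151 V=19.3151[hold]; j=3 S=189.9715 intr=0.0000 cont=0.0000 V=0.0000[hold]; j=4 S=269.3558 intr=0.0000 cont=0.0000 V=0.0000[hold]; j=5 S=381.9127 intr=0.0000 cont=0.0000 V=0.0000[hold]  S*(5)=94.4959
k=4: j=0 S=79.3586 intr=73.5514 cont=70.6080 V=73.5514[EX]; j=1 S=112.5205 intr=40.3895 cont=37.6412 V=40.3895[EX]; j=2 S=159.5400 intr=0.0000 cont=9.2369 V=9.2369[hold]; j=3 S=226.2077 intr=0.0000 cont=0.0000 V=0.0000[hold]; j=4 S=320.7342 intr=0.0000 cont=0.0000 V=0.0000[hold]  S*(4)=112.5205
k=3: j=0 S=94.4959 intr=58.4141 cont=55.4707 V=58.4141[EX]; j=1 S=133.9833 intr=18.9267 cont=23.9569 V=23.9569[hold]; j=2 S=189.9715 intr=0.0000 cont=4.4172 V=4.4172[hold]; j=3 S=269.3558 intr=0.0000 cont=0.0000 V=0.0000[hold]  S*(3)=94.4959
k=2: j=0 S=112.5205 intr=40.3895 cont=39.9739 V=40.3895[EX]; j=1 S=159.5400 intr=0.0000 cont=13.6765 V=13.6765[hold]; j=2 S=226.2077 intr=0.0000 cont=2.1124 V=2.1124[hold]  S*(2)=112.5205
k=1: j=0 S=133.9833 intr=18.9267 cont=26.1879 V=26.1879[hold]; j=1 S=189.9715 intr=0.0000 cont=7.6019 V=7.6019[hold]  S*(1)=-
k=0: j=0 S=159.5400 intr=0.0000 cont=16.3438 V=16.3438[hold]  S*(0)=-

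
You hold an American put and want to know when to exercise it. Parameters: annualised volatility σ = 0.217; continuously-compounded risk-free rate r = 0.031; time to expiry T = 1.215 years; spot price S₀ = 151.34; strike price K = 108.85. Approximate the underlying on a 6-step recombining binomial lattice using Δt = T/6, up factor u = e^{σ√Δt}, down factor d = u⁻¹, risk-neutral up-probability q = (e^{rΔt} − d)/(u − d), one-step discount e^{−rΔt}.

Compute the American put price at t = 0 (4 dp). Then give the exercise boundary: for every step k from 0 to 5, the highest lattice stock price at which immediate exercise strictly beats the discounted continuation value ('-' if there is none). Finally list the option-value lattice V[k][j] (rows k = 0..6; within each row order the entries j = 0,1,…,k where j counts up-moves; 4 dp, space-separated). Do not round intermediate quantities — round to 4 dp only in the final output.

Δt=0.20250, u=1.10258, d=0.90697, q=0.50780, disc=e^(-rΔt)=0.99374
k=6 terminal: V=max(K-S,0) → 24.6134 6.4457 0.0000 0.0000 0.0000 0.0000 0.0000
k=5: j=0 S=92.8773 intr=15.9727 cont=15.2916 V=15.9727[EX]; j=1 S=112.9086 intr=0.0000 cont=3.1527 V=3.1527[hold]; j=2 S=137.2603 intr=0.0000 cont=0.0000 V=0.0000[hold]; j=3 S=166.8640 intr=0.0000 cont=0.0000 V=0.0000[hold]; j=4 S=202.8525 intr=0.0000 cont=0.0000 V=0.0000[hold]; j=5 S=246.6028 intr=0.0000 cont=0.0000 V=0.0000[hold]  S*(5)=92.8773
k=4: j=0 S=102.4043 intr=6.4457 cont=9.4035 V=9.4035[hold]; j=1 S=124.4904 intr=0.0000 cont=1.5421 V=1.5421[hold]; j=2 S=151.3400 intr=0.0000 cont=0.0000 V=0.0000[hold]; j=3 S=183.9804 intr=0.0000 cont=0.0000 V=0.0000[hold]; j=4 S=223.6604 intr=0.0000 cont=0.0000 V=0.0000[hold]  S*(4)=-
k=3: j=0 S=112.9086 intr=0.0000 cont=5.3776 V=5.3776[hold]; j=1 S=137.2603 intr=0.0000 cont=0.7542 V=0.7542[hold]; j=2 S=166.8640 intr=0.0000 cont=0.0000 V=0.0000[hold]; j=3 S=202.8525 intr=0.0000 cont=0.0000 V=0.0000[hold]  S*(3)=-
k=2: j=0 S=124.4904 intr=0.0000 cont=3.0109 V=3.0109[hold]; j=1 S=151.3400 intr=0.0000 cont=0.3689 V=0.3689[hold]; j=2 S=183.9804 intr=0.0000 cont=0.0000 V=0.0000[hold]  S*(2)=-
k=1: j=0 S=137.2603 intr=0.0000 cont=1.6589 V=1.6589[hold]; j=1 S=166.8640 intr=0.0000 cont=0.1804 V=0.1804[hold]  S*(1)=-
k=0: j=0 S=151.3400 intr=0.0000 cont=0.9024 V=0.9024[hold]  S*(0)=-

price = 0.9024
boundary = - - - - - 92.8773
tree:
0.9024
1.6589 0.1804
3.0109 0.3689 0.0000
5.3776 0.7542 0.0000 0.0000
9.4035 1.5421 0.0000 0.0000 0.0000
15.9727 3.1527 0.0000 0.0000 0.0000 0.0000
24.6134 6.4457 0.0000 0.0000 0.0000 0.0000 0.0000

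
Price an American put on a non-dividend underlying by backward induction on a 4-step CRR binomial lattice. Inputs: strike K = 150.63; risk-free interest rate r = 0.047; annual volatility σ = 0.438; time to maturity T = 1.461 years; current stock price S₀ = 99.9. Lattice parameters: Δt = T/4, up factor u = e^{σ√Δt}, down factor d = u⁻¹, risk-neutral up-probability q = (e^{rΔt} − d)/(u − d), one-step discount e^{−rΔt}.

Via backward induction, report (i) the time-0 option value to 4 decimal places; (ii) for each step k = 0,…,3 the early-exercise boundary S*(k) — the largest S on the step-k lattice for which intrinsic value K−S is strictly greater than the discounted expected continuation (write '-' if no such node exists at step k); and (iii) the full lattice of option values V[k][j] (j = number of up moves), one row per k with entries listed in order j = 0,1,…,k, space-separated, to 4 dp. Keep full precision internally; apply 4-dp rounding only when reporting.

Δt=0.36525  u=1.30305  d=0.76743  q=0.46653  discount=0.98298
step 4 (expiry): payoffs max(K−S,0) = 115.9788 91.7942 50.7300 0.0000 0.0000
step 3: (k=3,j=0): S=45.1523, (K−S)⁺=105.4777, hold=102.9139 ⇒ V=105.4777 exercise | (k=3,j=1): S=76.6662, (K−S)⁺=73.9638, hold=71.4001 ⇒ V=73.9638 exercise | (k=3,j=2): S=130.1749, (K−S)⁺=20.4551, hold=26.6022 ⇒ V=26.6022 continue | (k=3,j=3): S=221.0298, (K−S)⁺=0.0000, hold=0.0000 ⇒ V=0.0000 continue  boundary S*=76.6662
step 2: (k=2,j=0): S=58.8358, (K−S)⁺=91.7942, hold=89.2304 ⇒ V=91.7942 exercise | (k=2,j=1): S=99.9000, (K−S)⁺=50.7300, hold=50.9852 ⇒ V=50.9852 continue | (k=2,j=2): S=169.6247, (K−S)⁺=0.0000, hold=13.9498 ⇒ V=13.9498 continue  boundary S*=58.8358
step 1: (k=1,j=0): S=76.6662, (K−S)⁺=73.9638, hold=71.5171 ⇒ V=73.9638 exercise | (k=1,j=1): S=130.1749, (K−S)⁺=20.4551, hold=33.1333 ⇒ V=33.1333 continue  boundary S*=76.6662
step 0: (k=0,j=0): S=99.9000, (K−S)⁺=50.7300, hold=53.9804 ⇒ V=53.9804 continue  boundary S*=-

price = 53.9804
boundary = - 76.6662 58.8358 76.6662
tree:
53.9804
73.9638 33.1333
91.7942 50.9852 13.9498
105.4777 73.9638 26.6022 0.0000
115.9788 91.7942 50.7300 0.0000 0.0000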